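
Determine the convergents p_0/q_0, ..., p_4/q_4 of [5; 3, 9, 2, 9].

5/1, 16/3, 149/28, 314/59, 2975/559

Using the convergent recurrence p_i = a_i*p_{i-1} + p_{i-2}, q_i = a_i*q_{i-1} + q_{i-2} with p_{-2}=0, p_{-1}=1, q_{-2}=1, q_{-1}=0:
  i=0: a_0=5, p_0 = 5*1 + 0 = 5, q_0 = 5*0 + 1 = 1.
  i=1: a_1=3, p_1 = 3*5 + 1 = 16, q_1 = 3*1 + 0 = 3.
  i=2: a_2=9, p_2 = 9*16 + 5 = 149, q_2 = 9*3 + 1 = 28.
  i=3: a_3=2, p_3 = 2*149 + 16 = 314, q_3 = 2*28 + 3 = 59.
  i=4: a_4=9, p_4 = 9*314 + 149 = 2975, q_4 = 9*59 + 28 = 559.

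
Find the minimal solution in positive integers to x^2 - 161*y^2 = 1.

First expand sqrt(161) as a continued fraction. With x_i = (sqrt(161) + m_i)/d_i and (m_0, d_0) = (0, 1): a_0 = floor(sqrt(161)) = 12, since 12^2 = 144 <= 161 < 169 = 13^2.
Iterate m_{i+1} = d_i*a_i - m_i, d_{i+1} = (161 - m_{i+1}^2)/d_i, a_{i+1} = floor((a_0 + m_{i+1})/d_{i+1}):
  m_1 = 1*12 - 0 = 12, d_1 = (161 - 12^2)/1 = 17/1 = 17, a_1 = floor((12 + 12)/17) = 1.
  m_2 = 17*1 - 12 = 5, d_2 = (161 - 5^2)/17 = 136/17 = 8, a_2 = floor((12 + 5)/8) = 2.
  m_3 = 8*2 - 5 = 11, d_3 = (161 - 11^2)/8 = 40/8 = 5, a_3 = floor((12 + 11)/5) = 4.
  m_4 = 5*4 - 11 = 9, d_4 = (161 - 9^2)/5 = 80/5 = 16, a_4 = floor((12 + 9)/16) = 1.
  m_5 = 16*1 - 9 = 7, d_5 = (161 - 7^2)/16 = 112/16 = 7, a_5 = floor((12 + 7)/7) = 2.
  m_6 = 7*2 - 7 = 7, d_6 = (161 - 7^2)/7 = 112/7 = 16, a_6 = floor((12 + 7)/16) = 1.
  m_7 = 16*1 - 7 = 9, d_7 = (161 - 9^2)/16 = 80/16 = 5, a_7 = floor((12 + 9)/5) = 4.
  m_8 = 5*4 - 9 = 11, d_8 = (161 - 11^2)/5 = 40/5 = 8, a_8 = floor((12 + 11)/8) = 2.
  m_9 = 8*2 - 11 = 5, d_9 = (161 - 5^2)/8 = 136/8 = 17, a_9 = floor((12 + 5)/17) = 1.
  m_10 = 17*1 - 5 = 12, d_10 = (161 - 12^2)/17 = 17/17 = 1, a_10 = floor((12 + 12)/1) = 24.
  m_11 = 1*24 - 12 = 12, d_11 = (161 - 12^2)/1 = 17/1 = 17: (m_11, d_11) = (m_1, d_1) = (12, 17), so from here the quotients repeat a_1, ..., a_10; the period length is 10.
So sqrt(161) = [12; (1, 2, 4, 1, 2, 1, 4, 2, 1, 24)] with period length k = 10.
k is even, so the fundamental solution of x^2 - 161y^2 = 1 is (p_{k-1}, q_{k-1}) = (p_9, q_9); compute convergents through index 9.
Convergents (p_i = a_i*p_{i-1} + p_{i-2}, q_i = a_i*q_{i-1} + q_{i-2} with p_{-2}=0, p_{-1}=1, q_{-2}=1, q_{-1}=0):
  i=0: a_0=12, p_0 = 12*1 + 0 = 12, q_0 = 12*0 + 1 = 1.
  i=1: a_1=1, p_1 = 1*12 + 1 = 13, q_1 = 1*1 + 0 = 1.
  i=2: a_2=2, p_2 = 2*13 + 12 = 38, q_2 = 2*1 + 1 = 3.
  i=3: a_3=4, p_3 = 4*38 + 13 = 165, q_3 = 4*3 + 1 = 13.
  i=4: a_4=1, p_4 = 1*165 + 38 = 203, q_4 = 1*13 + 3 = 16.
  i=5: a_5=2, p_5 = 2*203 + 165 = 571, q_5 = 2*16 + 13 = 45.
  i=6: a_6=1, p_6 = 1*571 + 203 = 774, q_6 = 1*45 + 16 = 61.
  i=7: a_7=4, p_7 = 4*774 + 571 = 3667, q_7 = 4*61 + 45 = 289.
  i=8: a_8=2, p_8 = 2*3667 + 774 = 8108, q_8 = 2*289 + 61 = 639.
  i=9: a_9=1, p_9 = 1*8108 + 3667 = 11775, q_9 = 1*639 + 289 = 928.
Check: 11775^2 - 161*928^2 = 138650625 - 138650624 = 1, so (x, y) = (11775, 928) solves the equation, and by the theorem it is the least positive solution.

(x, y) = (11775, 928)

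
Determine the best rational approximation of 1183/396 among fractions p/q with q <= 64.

191/64

Expand x = 1183/396 as a continued fraction with the Euclidean algorithm:
  1183 = 2*396 + 391, so a_0 = 2.
  396 = 1*391 + 5, so a_1 = 1.
  391 = 78*5 + 1, so a_2 = 78.
  5 = 5*1 + 0, so a_3 = 5.
so x = [2; 1, 78, 5].
Convergents (p_i = a_i*p_{i-1} + p_{i-2}, q_i = a_i*q_{i-1} + q_{i-2} with p_{-2}=0, p_{-1}=1, q_{-2}=1, q_{-1}=0), until the denominator exceeds 64:
  i=0: a_0=2, p_0 = 2*1 + 0 = 2, q_0 = 2*0 + 1 = 1.
  i=1: a_1=1, p_1 = 1*2 + 1 = 3, q_1 = 1*1 + 0 = 1.
  i=2: a_2=78, p_2 = 78*3 + 2 = 236, q_2 = 78*1 + 1 = 79.
q_2 = 79 > 64, so the last convergent with denominator <= 64 is p_1/q_1 = 3/1.
The closest fraction with denominator <= 64 is either p_1/q_1 or the intermediate fraction (k*p_1 + p_0)/(k*q_1 + q_0) with the largest k >= 1 whose denominator stays <= 64; these approach x as k grows, and every other convergent or intermediate fraction in range is farther away.
Largest k: floor((64 - q_0)/q_1) = floor((64 - 1)/1) = 63.
That gives (63*3 + 2)/(63*1 + 1) = 191/64.
Compare the errors: |x - 3/1| = |1183*1 - 3*396|/(396*1) = 5/396, and |x - 191/64| = |1183*64 - 191*396|/(396*64) = 76/25344.
Cross-multiplying, 76*396 = 30096 < 126720 = 5*25344, so 76/25344 is smaller: the intermediate fraction 191/64 is closer to x than 3/1.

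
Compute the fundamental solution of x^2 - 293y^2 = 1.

First expand sqrt(293) as a continued fraction. With x_i = (sqrt(293) + m_i)/d_i and (m_0, d_0) = (0, 1): a_0 = floor(sqrt(293)) = 17, since 17^2 = 289 <= 293 < 324 = 18^2.
Iterate m_{i+1} = d_i*a_i - m_i, d_{i+1} = (293 - m_{i+1}^2)/d_i, a_{i+1} = floor((a_0 + m_{i+1})/d_{i+1}):
  m_1 = 1*17 - 0 = 17, d_1 = (293 - 17^2)/1 = 4/1 = 4, a_1 = floor((17 + 17)/4) = 8.
  m_2 = 4*8 - 17 = 15, d_2 = (293 - 15^2)/4 = 68/4 = 17, a_2 = floor((17 + 15)/17) = 1.
  m_3 = 17*1 - 15 = 2, d_3 = (293 - 2^2)/17 = 289/17 = 17, a_3 = floor((17 + 2)/17) = 1.
  m_4 = 17*1 - 2 = 15, d_4 = (293 - 15^2)/17 = 68/17 = 4, a_4 = floor((17 + 15)/4) = 8.
  m_5 = 4*8 - 15 = 17, d_5 = (293 - 17^2)/4 = 4/4 = 1, a_5 = floor((17 + 17)/1) = 34.
  m_6 = 1*34 - 17 = 17, d_6 = (293 - 17^2)/1 = 4/1 = 4: (m_6, d_6) = (m_1, d_1) = (17, 4), so from here the quotients repeat a_1, ..., a_5; the period length is 5.
So sqrt(293) = [17; (8, 1, 1, 8, 34)] with period length k = 5.
k is odd, so (p_{k-1}, q_{k-1}) only solves x^2 - 293y^2 = -1 and the fundamental solution of x^2 - 293y^2 = 1 is (p_{2k-1}, q_{2k-1}) = (p_9, q_9); compute convergents through index 9, running through the period twice.
Convergents (p_i = a_i*p_{i-1} + p_{i-2}, q_i = a_i*q_{i-1} + q_{i-2} with p_{-2}=0, p_{-1}=1, q_{-2}=1, q_{-1}=0):
  i=0: a_0=17, p_0 = 17*1 + 0 = 17, q_0 = 17*0 + 1 = 1.
  i=1: a_1=8, p_1 = 8*17 + 1 = 137, q_1 = 8*1 + 0 = 8.
  i=2: a_2=1, p_2 = 1*137 + 17 = 154, q_2 = 1*8 + 1 = 9.
  i=3: a_3=1, p_3 = 1*154 + 137 = 291, q_3 = 1*9 + 8 = 17.
  i=4: a_4=8, p_4 = 8*291 + 154 = 2482, q_4 = 8*17 + 9 = 145.
  i=5: a_5=34, p_5 = 34*2482 + 291 = 84679, q_5 = 34*145 + 17 = 4947.
  i=6: a_6=8, p_6 = 8*84679 + 2482 = 679914, q_6 = 8*4947 + 145 = 39721.
  i=7: a_7=1, p_7 = 1*679914 + 84679 = 764593, q_7 = 1*39721 + 4947 = 44668.
  i=8: a_8=1, p_8 = 1*764593 + 679914 = 1444507, q_8 = 1*44668 + 39721 = 84389.
  i=9: a_9=8, p_9 = 8*1444507 + 764593 = 12320649, q_9 = 8*84389 + 44668 = 719780.
Indeed p_4^2 - 293*q_4^2 = 6160324 - 6160325 = -1, not +1.
Check: 12320649^2 - 293*719780^2 = 151798391781201 - 151798391781200 = 1, so (x, y) = (12320649, 719780) solves the equation, and by the theorem it is the least positive solution.

(x, y) = (12320649, 719780)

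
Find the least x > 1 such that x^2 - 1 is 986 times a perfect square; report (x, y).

(x, y) = (49299, 1570)

First expand sqrt(986) as a continued fraction. With x_i = (sqrt(986) + m_i)/d_i and (m_0, d_0) = (0, 1): a_0 = floor(sqrt(986)) = 31, since 31^2 = 961 <= 986 < 1024 = 32^2.
Iterate m_{i+1} = d_i*a_i - m_i, d_{i+1} = (986 - m_{i+1}^2)/d_i, a_{i+1} = floor((a_0 + m_{i+1})/d_{i+1}):
  m_1 = 1*31 - 0 = 31, d_1 = (986 - 31^2)/1 = 25/1 = 25, a_1 = floor((31 + 31)/25) = 2.
  m_2 = 25*2 - 31 = 19, d_2 = (986 - 19^2)/25 = 625/25 = 25, a_2 = floor((31 + 19)/25) = 2.
  m_3 = 25*2 - 19 = 31, d_3 = (986 - 31^2)/25 = 25/25 = 1, a_3 = floor((31 + 31)/1) = 62.
  m_4 = 1*62 - 31 = 31, d_4 = (986 - 31^2)/1 = 25/1 = 25: (m_4, d_4) = (m_1, d_1) = (31, 25), so from here the quotients repeat a_1, ..., a_3; the period length is 3.
So sqrt(986) = [31; (2, 2, 62)] with period length k = 3.
k is odd, so (p_{k-1}, q_{k-1}) only solves x^2 - 986y^2 = -1 and the fundamental solution of x^2 - 986y^2 = 1 is (p_{2k-1}, q_{2k-1}) = (p_5, q_5); compute convergents through index 5, running through the period twice.
Convergents (p_i = a_i*p_{i-1} + p_{i-2}, q_i = a_i*q_{i-1} + q_{i-2} with p_{-2}=0, p_{-1}=1, q_{-2}=1, q_{-1}=0):
  i=0: a_0=31, p_0 = 31*1 + 0 = 31, q_0 = 31*0 + 1 = 1.
  i=1: a_1=2, p_1 = 2*31 + 1 = 63, q_1 = 2*1 + 0 = 2.
  i=2: a_2=2, p_2 = 2*63 + 31 = 157, q_2 = 2*2 + 1 = 5.
  i=3: a_3=62, p_3 = 62*157 + 63 = 9797, q_3 = 62*5 + 2 = 312.
  i=4: a_4=2, p_4 = 2*9797 + 157 = 19751, q_4 = 2*312 + 5 = 629.
  i=5: a_5=2, p_5 = 2*19751 + 9797 = 49299, q_5 = 2*629 + 312 = 1570.
Indeed p_2^2 - 986*q_2^2 = 24649 - 24650 = -1, not +1.
Check: 49299^2 - 986*1570^2 = 2430391401 - 2430391400 = 1, so (x, y) = (49299, 1570) solves the equation, and by the theorem it is the least positive solution.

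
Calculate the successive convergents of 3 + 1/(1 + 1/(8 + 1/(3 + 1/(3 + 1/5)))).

3/1, 4/1, 35/9, 109/28, 362/93, 1919/493

Using the convergent recurrence p_i = a_i*p_{i-1} + p_{i-2}, q_i = a_i*q_{i-1} + q_{i-2} with p_{-2}=0, p_{-1}=1, q_{-2}=1, q_{-1}=0:
  i=0: a_0=3, p_0 = 3*1 + 0 = 3, q_0 = 3*0 + 1 = 1.
  i=1: a_1=1, p_1 = 1*3 + 1 = 4, q_1 = 1*1 + 0 = 1.
  i=2: a_2=8, p_2 = 8*4 + 3 = 35, q_2 = 8*1 + 1 = 9.
  i=3: a_3=3, p_3 = 3*35 + 4 = 109, q_3 = 3*9 + 1 = 28.
  i=4: a_4=3, p_4 = 3*109 + 35 = 362, q_4 = 3*28 + 9 = 93.
  i=5: a_5=5, p_5 = 5*362 + 109 = 1919, q_5 = 5*93 + 28 = 493.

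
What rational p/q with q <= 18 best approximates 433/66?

Expand x = 433/66 as a continued fraction with the Euclidean algorithm:
  433 = 6*66 + 37, so a_0 = 6.
  66 = 1*37 + 29, so a_1 = 1.
  37 = 1*29 + 8, so a_2 = 1.
  29 = 3*8 + 5, so a_3 = 3.
  8 = 1*5 + 3, so a_4 = 1.
  5 = 1*3 + 2, so a_5 = 1.
  3 = 1*2 + 1, so a_6 = 1.
  2 = 2*1 + 0, so a_7 = 2.
so x = [6; 1, 1, 3, 1, 1, 1, 2].
Convergents (p_i = a_i*p_{i-1} + p_{i-2}, q_i = a_i*q_{i-1} + q_{i-2} with p_{-2}=0, p_{-1}=1, q_{-2}=1, q_{-1}=0), until the denominator exceeds 18:
  i=0: a_0=6, p_0 = 6*1 + 0 = 6, q_0 = 6*0 + 1 = 1.
  i=1: a_1=1, p_1 = 1*6 + 1 = 7, q_1 = 1*1 + 0 = 1.
  i=2: a_2=1, p_2 = 1*7 + 6 = 13, q_2 = 1*1 + 1 = 2.
  i=3: a_3=3, p_3 = 3*13 + 7 = 46, q_3 = 3*2 + 1 = 7.
  i=4: a_4=1, p_4 = 1*46 + 13 = 59, q_4 = 1*7 + 2 = 9.
  i=5: a_5=1, p_5 = 1*59 + 46 = 105, q_5 = 1*9 + 7 = 16.
  i=6: a_6=1, p_6 = 1*105 + 59 = 164, q_6 = 1*16 + 9 = 25.
q_6 = 25 > 18, so the last convergent with denominator <= 18 is p_5/q_5 = 105/16.
The closest fraction with denominator <= 18 is either p_5/q_5 or the intermediate fraction (k*p_5 + p_4)/(k*q_5 + q_4) with the largest k >= 1 whose denominator stays <= 18; these approach x as k grows, and every other convergent or intermediate fraction in range is farther away.
Largest k: floor((18 - q_4)/q_5) = floor((18 - 9)/16) = 0.
Since k = 0, no intermediate fraction beyond p_5/q_5 has denominator <= 18, so the convergent 105/16 is the closest (its error is |433*16 - 105*66|/(66*16) = 2/1056).

105/16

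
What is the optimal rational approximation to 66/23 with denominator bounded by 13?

Expand x = 66/23 as a continued fraction with the Euclidean algorithm:
  66 = 2*23 + 20, so a_0 = 2.
  23 = 1*20 + 3, so a_1 = 1.
  20 = 6*3 + 2, so a_2 = 6.
  3 = 1*2 + 1, so a_3 = 1.
  2 = 2*1 + 0, so a_4 = 2.
so x = [2; 1, 6, 1, 2].
Convergents (p_i = a_i*p_{i-1} + p_{i-2}, q_i = a_i*q_{i-1} + q_{i-2} with p_{-2}=0, p_{-1}=1, q_{-2}=1, q_{-1}=0), until the denominator exceeds 13:
  i=0: a_0=2, p_0 = 2*1 + 0 = 2, q_0 = 2*0 + 1 = 1.
  i=1: a_1=1, p_1 = 1*2 + 1 = 3, q_1 = 1*1 + 0 = 1.
  i=2: a_2=6, p_2 = 6*3 + 2 = 20, q_2 = 6*1 + 1 = 7.
  i=3: a_3=1, p_3 = 1*20 + 3 = 23, q_3 = 1*7 + 1 = 8.
  i=4: a_4=2, p_4 = 2*23 + 20 = 66, q_4 = 2*8 + 7 = 23.
q_4 = 23 > 13, so the last convergent with denominator <= 13 is p_3/q_3 = 23/8.
The closest fraction with denominator <= 13 is either p_3/q_3 or the intermediate fraction (k*p_3 + p_2)/(k*q_3 + q_2) with the largest k >= 1 whose denominator stays <= 13; these approach x as k grows, and every other convergent or intermediate fraction in range is farther away.
Largest k: floor((13 - q_2)/q_3) = floor((13 - 7)/8) = 0.
Since k = 0, no intermediate fraction beyond p_3/q_3 has denominator <= 13, so the convergent 23/8 is the closest (its error is |66*8 - 23*23|/(23*8) = 1/184).

23/8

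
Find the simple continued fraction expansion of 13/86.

[0; 6, 1, 1, 1, 1, 2]

Run the Euclidean algorithm on 13 and 86; the successive quotients are the partial quotients a_0, a_1, ... (each step inverts the fractional part left over by the previous one):
  13 = 0*86 + 13, so a_0 = 0.
  86 = 6*13 + 8, so a_1 = 6.
  13 = 1*8 + 5, so a_2 = 1.
  8 = 1*5 + 3, so a_3 = 1.
  5 = 1*3 + 2, so a_4 = 1.
  3 = 1*2 + 1, so a_5 = 1.
  2 = 2*1 + 0, so a_6 = 2.
The remainder reaches 0 after 7 divisions, so the expansion has 7 partial quotients, read off in order.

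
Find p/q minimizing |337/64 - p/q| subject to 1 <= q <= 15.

Expand x = 337/64 as a continued fraction with the Euclidean algorithm:
  337 = 5*64 + 17, so a_0 = 5.
  64 = 3*17 + 13, so a_1 = 3.
  17 = 1*13 + 4, so a_2 = 1.
  13 = 3*4 + 1, so a_3 = 3.
  4 = 4*1 + 0, so a_4 = 4.
so x = [5; 3, 1, 3, 4].
Convergents (p_i = a_i*p_{i-1} + p_{i-2}, q_i = a_i*q_{i-1} + q_{i-2} with p_{-2}=0, p_{-1}=1, q_{-2}=1, q_{-1}=0), until the denominator exceeds 15:
  i=0: a_0=5, p_0 = 5*1 + 0 = 5, q_0 = 5*0 + 1 = 1.
  i=1: a_1=3, p_1 = 3*5 + 1 = 16, q_1 = 3*1 + 0 = 3.
  i=2: a_2=1, p_2 = 1*16 + 5 = 21, q_2 = 1*3 + 1 = 4.
  i=3: a_3=3, p_3 = 3*21 + 16 = 79, q_3 = 3*4 + 3 = 15.
  i=4: a_4=4, p_4 = 4*79 + 21 = 337, q_4 = 4*15 + 4 = 64.
q_4 = 64 > 15, so the last convergent with denominator <= 15 is p_3/q_3 = 79/15.
The closest fraction with denominator <= 15 is either p_3/q_3 or the intermediate fraction (k*p_3 + p_2)/(k*q_3 + q_2) with the largest k >= 1 whose denominator stays <= 15; these approach x as k grows, and every other convergent or intermediate fraction in range is farther away.
Largest k: floor((15 - q_2)/q_3) = floor((15 - 4)/15) = 0.
Since k = 0, no intermediate fraction beyond p_3/q_3 has denominator <= 15, so the convergent 79/15 is the closest (its error is |337*15 - 79*64|/(64*15) = 1/960).

79/15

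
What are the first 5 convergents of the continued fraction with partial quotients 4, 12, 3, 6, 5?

Using the convergent recurrence p_i = a_i*p_{i-1} + p_{i-2}, q_i = a_i*q_{i-1} + q_{i-2} with p_{-2}=0, p_{-1}=1, q_{-2}=1, q_{-1}=0:
  i=0: a_0=4, p_0 = 4*1 + 0 = 4, q_0 = 4*0 + 1 = 1.
  i=1: a_1=12, p_1 = 12*4 + 1 = 49, q_1 = 12*1 + 0 = 12.
  i=2: a_2=3, p_2 = 3*49 + 4 = 151, q_2 = 3*12 + 1 = 37.
  i=3: a_3=6, p_3 = 6*151 + 49 = 955, q_3 = 6*37 + 12 = 234.
  i=4: a_4=5, p_4 = 5*955 + 151 = 4926, q_4 = 5*234 + 37 = 1207.

4/1, 49/12, 151/37, 955/234, 4926/1207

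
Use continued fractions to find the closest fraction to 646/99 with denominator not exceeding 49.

Expand x = 646/99 as a continued fraction with the Euclidean algorithm:
  646 = 6*99 + 52, so a_0 = 6.
  99 = 1*52 + 47, so a_1 = 1.
  52 = 1*47 + 5, so a_2 = 1.
  47 = 9*5 + 2, so a_3 = 9.
  5 = 2*2 + 1, so a_4 = 2.
  2 = 2*1 + 0, so a_5 = 2.
so x = [6; 1, 1, 9, 2, 2].
Convergents (p_i = a_i*p_{i-1} + p_{i-2}, q_i = a_i*q_{i-1} + q_{i-2} with p_{-2}=0, p_{-1}=1, q_{-2}=1, q_{-1}=0), until the denominator exceeds 49:
  i=0: a_0=6, p_0 = 6*1 + 0 = 6, q_0 = 6*0 + 1 = 1.
  i=1: a_1=1, p_1 = 1*6 + 1 = 7, q_1 = 1*1 + 0 = 1.
  i=2: a_2=1, p_2 = 1*7 + 6 = 13, q_2 = 1*1 + 1 = 2.
  i=3: a_3=9, p_3 = 9*13 + 7 = 124, q_3 = 9*2 + 1 = 19.
  i=4: a_4=2, p_4 = 2*124 + 13 = 261, q_4 = 2*19 + 2 = 40.
  i=5: a_5=2, p_5 = 2*261 + 124 = 646, q_5 = 2*40 + 19 = 99.
q_5 = 99 > 49, so the last convergent with denominator <= 49 is p_4/q_4 = 261/40.
The closest fraction with denominator <= 49 is either p_4/q_4 or the intermediate fraction (k*p_4 + p_3)/(k*q_4 + q_3) with the largest k >= 1 whose denominator stays <= 49; these approach x as k grows, and every other convergent or intermediate fraction in range is farther away.
Largest k: floor((49 - q_3)/q_4) = floor((49 - 19)/40) = 0.
Since k = 0, no intermediate fraction beyond p_4/q_4 has denominator <= 49, so the convergent 261/40 is the closest (its error is |646*40 - 261*99|/(99*40) = 1/3960).

261/40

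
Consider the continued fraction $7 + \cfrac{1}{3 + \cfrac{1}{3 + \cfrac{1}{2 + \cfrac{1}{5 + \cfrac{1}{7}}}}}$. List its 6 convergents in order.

7/1, 22/3, 73/10, 168/23, 913/125, 6559/898

Using the convergent recurrence p_i = a_i*p_{i-1} + p_{i-2}, q_i = a_i*q_{i-1} + q_{i-2} with p_{-2}=0, p_{-1}=1, q_{-2}=1, q_{-1}=0:
  i=0: a_0=7, p_0 = 7*1 + 0 = 7, q_0 = 7*0 + 1 = 1.
  i=1: a_1=3, p_1 = 3*7 + 1 = 22, q_1 = 3*1 + 0 = 3.
  i=2: a_2=3, p_2 = 3*22 + 7 = 73, q_2 = 3*3 + 1 = 10.
  i=3: a_3=2, p_3 = 2*73 + 22 = 168, q_3 = 2*10 + 3 = 23.
  i=4: a_4=5, p_4 = 5*168 + 73 = 913, q_4 = 5*23 + 10 = 125.
  i=5: a_5=7, p_5 = 7*913 + 168 = 6559, q_5 = 7*125 + 23 = 898.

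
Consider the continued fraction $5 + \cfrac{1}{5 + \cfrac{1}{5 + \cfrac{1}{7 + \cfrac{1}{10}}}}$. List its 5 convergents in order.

5/1, 26/5, 135/26, 971/187, 9845/1896

Using the convergent recurrence p_i = a_i*p_{i-1} + p_{i-2}, q_i = a_i*q_{i-1} + q_{i-2} with p_{-2}=0, p_{-1}=1, q_{-2}=1, q_{-1}=0:
  i=0: a_0=5, p_0 = 5*1 + 0 = 5, q_0 = 5*0 + 1 = 1.
  i=1: a_1=5, p_1 = 5*5 + 1 = 26, q_1 = 5*1 + 0 = 5.
  i=2: a_2=5, p_2 = 5*26 + 5 = 135, q_2 = 5*5 + 1 = 26.
  i=3: a_3=7, p_3 = 7*135 + 26 = 971, q_3 = 7*26 + 5 = 187.
  i=4: a_4=10, p_4 = 10*971 + 135 = 9845, q_4 = 10*187 + 26 = 1896.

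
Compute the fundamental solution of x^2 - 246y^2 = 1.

(x, y) = (88805, 5662)

First expand sqrt(246) as a continued fraction. With x_i = (sqrt(246) + m_i)/d_i and (m_0, d_0) = (0, 1): a_0 = floor(sqrt(246)) = 15, since 15^2 = 225 <= 246 < 256 = 16^2.
Iterate m_{i+1} = d_i*a_i - m_i, d_{i+1} = (246 - m_{i+1}^2)/d_i, a_{i+1} = floor((a_0 + m_{i+1})/d_{i+1}):
  m_1 = 1*15 - 0 = 15, d_1 = (246 - 15^2)/1 = 21/1 = 21, a_1 = floor((15 + 15)/21) = 1.
  m_2 = 21*1 - 15 = 6, d_2 = (246 - 6^2)/21 = 210/21 = 10, a_2 = floor((15 + 6)/10) = 2.
  m_3 = 10*2 - 6 = 14, d_3 = (246 - 14^2)/10 = 50/10 = 5, a_3 = floor((15 + 14)/5) = 5.
  m_4 = 5*5 - 14 = 11, d_4 = (246 - 11^2)/5 = 125/5 = 25, a_4 = floor((15 + 11)/25) = 1.
  m_5 = 25*1 - 11 = 14, d_5 = (246 - 14^2)/25 = 50/25 = 2, a_5 = floor((15 + 14)/2) = 14.
  m_6 = 2*14 - 14 = 14, d_6 = (246 - 14^2)/2 = 50/2 = 25, a_6 = floor((15 + 14)/25) = 1.
  m_7 = 25*1 - 14 = 11, d_7 = (246 - 11^2)/25 = 125/25 = 5, a_7 = floor((15 + 11)/5) = 5.
  m_8 = 5*5 - 11 = 14, d_8 = (246 - 14^2)/5 = 50/5 = 10, a_8 = floor((15 + 14)/10) = 2.
  m_9 = 10*2 - 14 = 6, d_9 = (246 - 6^2)/10 = 210/10 = 21, a_9 = floor((15 + 6)/21) = 1.
  m_10 = 21*1 - 6 = 15, d_10 = (246 - 15^2)/21 = 21/21 = 1, a_10 = floor((15 + 15)/1) = 30.
  m_11 = 1*30 - 15 = 15, d_11 = (246 - 15^2)/1 = 21/1 = 21: (m_11, d_11) = (m_1, d_1) = (15, 21), so from here the quotients repeat a_1, ..., a_10; the period length is 10.
So sqrt(246) = [15; (1, 2, 5, 1, 14, 1, 5, 2, 1, 30)] with period length k = 10.
k is even, so the fundamental solution of x^2 - 246y^2 = 1 is (p_{k-1}, q_{k-1}) = (p_9, q_9); compute convergents through index 9.
Convergents (p_i = a_i*p_{i-1} + p_{i-2}, q_i = a_i*q_{i-1} + q_{i-2} with p_{-2}=0, p_{-1}=1, q_{-2}=1, q_{-1}=0):
  i=0: a_0=15, p_0 = 15*1 + 0 = 15, q_0 = 15*0 + 1 = 1.
  i=1: a_1=1, p_1 = 1*15 + 1 = 16, q_1 = 1*1 + 0 = 1.
  i=2: a_2=2, p_2 = 2*16 + 15 = 47, q_2 = 2*1 + 1 = 3.
  i=3: a_3=5, p_3 = 5*47 + 16 = 251, q_3 = 5*3 + 1 = 16.
  i=4: a_4=1, p_4 = 1*251 + 47 = 298, q_4 = 1*16 + 3 = 19.
  i=5: a_5=14, p_5 = 14*298 + 251 = 4423, q_5 = 14*19 + 16 = 282.
  i=6: a_6=1, p_6 = 1*4423 + 298 = 4721, q_6 = 1*282 + 19 = 301.
  i=7: a_7=5, p_7 = 5*4721 + 4423 = 28028, q_7 = 5*301 + 282 = 1787.
  i=8: a_8=2, p_8 = 2*28028 + 4721 = 60777, q_8 = 2*1787 + 301 = 3875.
  i=9: a_9=1, p_9 = 1*60777 + 28028 = 88805, q_9 = 1*3875 + 1787 = 5662.
Check: 88805^2 - 246*5662^2 = 7886328025 - 7886328024 = 1, so (x, y) = (88805, 5662) solves the equation, and by the theorem it is the least positive solution.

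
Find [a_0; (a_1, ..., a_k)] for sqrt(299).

Write x_i = (sqrt(299) + m_i)/d_i with (m_0, d_0) = (0, 1). a_0 = floor(sqrt(299)) = 17, since 17^2 = 289 <= 299 < 324 = 18^2.
Iterate m_{i+1} = d_i*a_i - m_i, d_{i+1} = (299 - m_{i+1}^2)/d_i, a_{i+1} = floor((a_0 + m_{i+1})/d_{i+1}):
  m_1 = 1*17 - 0 = 17, d_1 = (299 - 17^2)/1 = 10/1 = 10, a_1 = floor((17 + 17)/10) = 3.
  m_2 = 10*3 - 17 = 13, d_2 = (299 - 13^2)/10 = 130/10 = 13, a_2 = floor((17 + 13)/13) = 2.
  m_3 = 13*2 - 13 = 13, d_3 = (299 - 13^2)/13 = 130/13 = 10, a_3 = floor((17 + 13)/10) = 3.
  m_4 = 10*3 - 13 = 17, d_4 = (299 - 17^2)/10 = 10/10 = 1, a_4 = floor((17 + 17)/1) = 34.
  m_5 = 1*34 - 17 = 17, d_5 = (299 - 17^2)/1 = 10/1 = 10: (m_5, d_5) = (m_1, d_1) = (17, 10), so from here the quotients repeat a_1, ..., a_4; the period length is 4.
Hence the expansion of sqrt(299) is a_0 = 17 followed by the repeating block 3, 2, 3, 34 (period 4).

[17; (3, 2, 3, 34)]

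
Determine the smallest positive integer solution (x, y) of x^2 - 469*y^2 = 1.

First expand sqrt(469) as a continued fraction. With x_i = (sqrt(469) + m_i)/d_i and (m_0, d_0) = (0, 1): a_0 = floor(sqrt(469)) = 21, since 21^2 = 441 <= 469 < 484 = 22^2.
Iterate m_{i+1} = d_i*a_i - m_i, d_{i+1} = (469 - m_{i+1}^2)/d_i, a_{i+1} = floor((a_0 + m_{i+1})/d_{i+1}):
  m_1 = 1*21 - 0 = 21, d_1 = (469 - 21^2)/1 = 28/1 = 28, a_1 = floor((21 + 21)/28) = 1.
  m_2 = 28*1 - 21 = 7, d_2 = (469 - 7^2)/28 = 420/28 = 15, a_2 = floor((21 + 7)/15) = 1.
  m_3 = 15*1 - 7 = 8, d_3 = (469 - 8^2)/15 = 405/15 = 27, a_3 = floor((21 + 8)/27) = 1.
  m_4 = 27*1 - 8 = 19, d_4 = (469 - 19^2)/27 = 108/27 = 4, a_4 = floor((21 + 19)/4) = 10.
  m_5 = 4*10 - 19 = 21, d_5 = (469 - 21^2)/4 = 28/4 = 7, a_5 = floor((21 + 21)/7) = 6.
  m_6 = 7*6 - 21 = 21, d_6 = (469 - 21^2)/7 = 28/7 = 4, a_6 = floor((21 + 21)/4) = 10.
  m_7 = 4*10 - 21 = 19, d_7 = (469 - 19^2)/4 = 108/4 = 27, a_7 = floor((21 + 19)/27) = 1.
  m_8 = 27*1 - 19 = 8, d_8 = (469 - 8^2)/27 = 405/27 = 15, a_8 = floor((21 + 8)/15) = 1.
  m_9 = 15*1 - 8 = 7, d_9 = (469 - 7^2)/15 = 420/15 = 28, a_9 = floor((21 + 7)/28) = 1.
  m_10 = 28*1 - 7 = 21, d_10 = (469 - 21^2)/28 = 28/28 = 1, a_10 = floor((21 + 21)/1) = 42.
  m_11 = 1*42 - 21 = 21, d_11 = (469 - 21^2)/1 = 28/1 = 28: (m_11, d_11) = (m_1, d_1) = (21, 28), so from here the quotients repeat a_1, ..., a_10; the period length is 10.
So sqrt(469) = [21; (1, 1, 1, 10, 6, 10, 1, 1, 1, 42)] with period length k = 10.
k is even, so the fundamental solution of x^2 - 469y^2 = 1 is (p_{k-1}, q_{k-1}) = (p_9, q_9); compute convergents through index 9.
Convergents (p_i = a_i*p_{i-1} + p_{i-2}, q_i = a_i*q_{i-1} + q_{i-2} with p_{-2}=0, p_{-1}=1, q_{-2}=1, q_{-1}=0):
  i=0: a_0=21, p_0 = 21*1 + 0 = 21, q_0 = 21*0 + 1 = 1.
  i=1: a_1=1, p_1 = 1*21 + 1 = 22, q_1 = 1*1 + 0 = 1.
  i=2: a_2=1, p_2 = 1*22 + 21 = 43, q_2 = 1*1 + 1 = 2.
  i=3: a_3=1, p_3 = 1*43 + 22 = 65, q_3 = 1*2 + 1 = 3.
  i=4: a_4=10, p_4 = 10*65 + 43 = 693, q_4 = 10*3 + 2 = 32.
  i=5: a_5=6, p_5 = 6*693 + 65 = 4223, q_5 = 6*32 + 3 = 195.
  i=6: a_6=10, p_6 = 10*4223 + 693 = 42923, q_6 = 10*195 + 32 = 1982.
  i=7: a_7=1, p_7 = 1*42923 + 4223 = 47146, q_7 = 1*1982 + 195 = 2177.
  i=8: a_8=1, p_8 = 1*47146 + 42923 = 90069, q_8 = 1*2177 + 1982 = 4159.
  i=9: a_9=1, p_9 = 1*90069 + 47146 = 137215, q_9 = 1*4159 + 2177 = 6336.
Check: 137215^2 - 469*6336^2 = 18827956225 - 18827956224 = 1, so (x, y) = (137215, 6336) solves the equation, and by the theorem it is the least positive solution.

(x, y) = (137215, 6336)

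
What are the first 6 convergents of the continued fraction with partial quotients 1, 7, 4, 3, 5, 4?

1/1, 8/7, 33/29, 107/94, 568/499, 2379/2090

Using the convergent recurrence p_i = a_i*p_{i-1} + p_{i-2}, q_i = a_i*q_{i-1} + q_{i-2} with p_{-2}=0, p_{-1}=1, q_{-2}=1, q_{-1}=0:
  i=0: a_0=1, p_0 = 1*1 + 0 = 1, q_0 = 1*0 + 1 = 1.
  i=1: a_1=7, p_1 = 7*1 + 1 = 8, q_1 = 7*1 + 0 = 7.
  i=2: a_2=4, p_2 = 4*8 + 1 = 33, q_2 = 4*7 + 1 = 29.
  i=3: a_3=3, p_3 = 3*33 + 8 = 107, q_3 = 3*29 + 7 = 94.
  i=4: a_4=5, p_4 = 5*107 + 33 = 568, q_4 = 5*94 + 29 = 499.
  i=5: a_5=4, p_5 = 4*568 + 107 = 2379, q_5 = 4*499 + 94 = 2090.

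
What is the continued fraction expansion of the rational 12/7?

[1; 1, 2, 2]

Run the Euclidean algorithm on 12 and 7; the successive quotients are the partial quotients a_0, a_1, ... (each step inverts the fractional part left over by the previous one):
  12 = 1*7 + 5, so a_0 = 1.
  7 = 1*5 + 2, so a_1 = 1.
  5 = 2*2 + 1, so a_2 = 2.
  2 = 2*1 + 0, so a_3 = 2.
The remainder reaches 0 after 4 divisions, so the expansion has 4 partial quotients, read off in order.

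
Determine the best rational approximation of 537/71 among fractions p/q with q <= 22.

121/16

Expand x = 537/71 as a continued fraction with the Euclidean algorithm:
  537 = 7*71 + 40, so a_0 = 7.
  71 = 1*40 + 31, so a_1 = 1.
  40 = 1*31 + 9, so a_2 = 1.
  31 = 3*9 + 4, so a_3 = 3.
  9 = 2*4 + 1, so a_4 = 2.
  4 = 4*1 + 0, so a_5 = 4.
so x = [7; 1, 1, 3, 2, 4].
Convergents (p_i = a_i*p_{i-1} + p_{i-2}, q_i = a_i*q_{i-1} + q_{i-2} with p_{-2}=0, p_{-1}=1, q_{-2}=1, q_{-1}=0), until the denominator exceeds 22:
  i=0: a_0=7, p_0 = 7*1 + 0 = 7, q_0 = 7*0 + 1 = 1.
  i=1: a_1=1, p_1 = 1*7 + 1 = 8, q_1 = 1*1 + 0 = 1.
  i=2: a_2=1, p_2 = 1*8 + 7 = 15, q_2 = 1*1 + 1 = 2.
  i=3: a_3=3, p_3 = 3*15 + 8 = 53, q_3 = 3*2 + 1 = 7.
  i=4: a_4=2, p_4 = 2*53 + 15 = 121, q_4 = 2*7 + 2 = 16.
  i=5: a_5=4, p_5 = 4*121 + 53 = 537, q_5 = 4*16 + 7 = 71.
q_5 = 71 > 22, so the last convergent with denominator <= 22 is p_4/q_4 = 121/16.
The closest fraction with denominator <= 22 is either p_4/q_4 or the intermediate fraction (k*p_4 + p_3)/(k*q_4 + q_3) with the largest k >= 1 whose denominator stays <= 22; these approach x as k grows, and every other convergent or intermediate fraction in range is farther away.
Largest k: floor((22 - q_3)/q_4) = floor((22 - 7)/16) = 0.
Since k = 0, no intermediate fraction beyond p_4/q_4 has denominator <= 22, so the convergent 121/16 is the closest (its error is |537*16 - 121*71|/(71*16) = 1/1136).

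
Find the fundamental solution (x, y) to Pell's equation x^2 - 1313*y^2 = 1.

(x, y) = (758913, 20944)

First expand sqrt(1313) as a continued fraction. With x_i = (sqrt(1313) + m_i)/d_i and (m_0, d_0) = (0, 1): a_0 = floor(sqrt(1313)) = 36, since 36^2 = 1296 <= 1313 < 1369 = 37^2.
Iterate m_{i+1} = d_i*a_i - m_i, d_{i+1} = (1313 - m_{i+1}^2)/d_i, a_{i+1} = floor((a_0 + m_{i+1})/d_{i+1}):
  m_1 = 1*36 - 0 = 36, d_1 = (1313 - 36^2)/1 = 17/1 = 17, a_1 = floor((36 + 36)/17) = 4.
  m_2 = 17*4 - 36 = 32, d_2 = (1313 - 32^2)/17 = 289/17 = 17, a_2 = floor((36 + 32)/17) = 4.
  m_3 = 17*4 - 32 = 36, d_3 = (1313 - 36^2)/17 = 17/17 = 1, a_3 = floor((36 + 36)/1) = 72.
  m_4 = 1*72 - 36 = 36, d_4 = (1313 - 36^2)/1 = 17/1 = 17: (m_4, d_4) = (m_1, d_1) = (36, 17), so from here the quotients repeat a_1, ..., a_3; the period length is 3.
So sqrt(1313) = [36; (4, 4, 72)] with period length k = 3.
k is odd, so (p_{k-1}, q_{k-1}) only solves x^2 - 1313y^2 = -1 and the fundamental solution of x^2 - 1313y^2 = 1 is (p_{2k-1}, q_{2k-1}) = (p_5, q_5); compute convergents through index 5, running through the period twice.
Convergents (p_i = a_i*p_{i-1} + p_{i-2}, q_i = a_i*q_{i-1} + q_{i-2} with p_{-2}=0, p_{-1}=1, q_{-2}=1, q_{-1}=0):
  i=0: a_0=36, p_0 = 36*1 + 0 = 36, q_0 = 36*0 + 1 = 1.
  i=1: a_1=4, p_1 = 4*36 + 1 = 145, q_1 = 4*1 + 0 = 4.
  i=2: a_2=4, p_2 = 4*145 + 36 = 616, q_2 = 4*4 + 1 = 17.
  i=3: a_3=72, p_3 = 72*616 + 145 = 44497, q_3 = 72*17 + 4 = 1228.
  i=4: a_4=4, p_4 = 4*44497 + 616 = 178604, q_4 = 4*1228 + 17 = 4929.
  i=5: a_5=4, p_5 = 4*178604 + 44497 = 758913, q_5 = 4*4929 + 1228 = 20944.
Indeed p_2^2 - 1313*q_2^2 = 379456 - 379457 = -1, not +1.
Check: 758913^2 - 1313*20944^2 = 575948941569 - 575948941568 = 1, so (x, y) = (758913, 20944) solves the equation, and by the theorem it is the least positive solution.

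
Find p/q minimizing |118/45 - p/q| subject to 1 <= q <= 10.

21/8

Expand x = 118/45 as a continued fraction with the Euclidean algorithm:
  118 = 2*45 + 28, so a_0 = 2.
  45 = 1*28 + 17, so a_1 = 1.
  28 = 1*17 + 11, so a_2 = 1.
  17 = 1*11 + 6, so a_3 = 1.
  11 = 1*6 + 5, so a_4 = 1.
  6 = 1*5 + 1, so a_5 = 1.
  5 = 5*1 + 0, so a_6 = 5.
so x = [2; 1, 1, 1, 1, 1, 5].
Convergents (p_i = a_i*p_{i-1} + p_{i-2}, q_i = a_i*q_{i-1} + q_{i-2} with p_{-2}=0, p_{-1}=1, q_{-2}=1, q_{-1}=0), until the denominator exceeds 10:
  i=0: a_0=2, p_0 = 2*1 + 0 = 2, q_0 = 2*0 + 1 = 1.
  i=1: a_1=1, p_1 = 1*2 + 1 = 3, q_1 = 1*1 + 0 = 1.
  i=2: a_2=1, p_2 = 1*3 + 2 = 5, q_2 = 1*1 + 1 = 2.
  i=3: a_3=1, p_3 = 1*5 + 3 = 8, q_3 = 1*2 + 1 = 3.
  i=4: a_4=1, p_4 = 1*8 + 5 = 13, q_4 = 1*3 + 2 = 5.
  i=5: a_5=1, p_5 = 1*13 + 8 = 21, q_5 = 1*5 + 3 = 8.
  i=6: a_6=5, p_6 = 5*21 + 13 = 118, q_6 = 5*8 + 5 = 45.
q_6 = 45 > 10, so the last convergent with denominator <= 10 is p_5/q_5 = 21/8.
The closest fraction with denominator <= 10 is either p_5/q_5 or the intermediate fraction (k*p_5 + p_4)/(k*q_5 + q_4) with the largest k >= 1 whose denominator stays <= 10; these approach x as k grows, and every other convergent or intermediate fraction in range is farther away.
Largest k: floor((10 - q_4)/q_5) = floor((10 - 5)/8) = 0.
Since k = 0, no intermediate fraction beyond p_5/q_5 has denominator <= 10, so the convergent 21/8 is the closest (its error is |118*8 - 21*45|/(45*8) = 1/360).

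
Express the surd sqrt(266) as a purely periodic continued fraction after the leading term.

[16; (3, 4, 3, 32)]

Write x_i = (sqrt(266) + m_i)/d_i with (m_0, d_0) = (0, 1). a_0 = floor(sqrt(266)) = 16, since 16^2 = 256 <= 266 < 289 = 17^2.
Iterate m_{i+1} = d_i*a_i - m_i, d_{i+1} = (266 - m_{i+1}^2)/d_i, a_{i+1} = floor((a_0 + m_{i+1})/d_{i+1}):
  m_1 = 1*16 - 0 = 16, d_1 = (266 - 16^2)/1 = 10/1 = 10, a_1 = floor((16 + 16)/10) = 3.
  m_2 = 10*3 - 16 = 14, d_2 = (266 - 14^2)/10 = 70/10 = 7, a_2 = floor((16 + 14)/7) = 4.
  m_3 = 7*4 - 14 = 14, d_3 = (266 - 14^2)/7 = 70/7 = 10, a_3 = floor((16 + 14)/10) = 3.
  m_4 = 10*3 - 14 = 16, d_4 = (266 - 16^2)/10 = 10/10 = 1, a_4 = floor((16 + 16)/1) = 32.
  m_5 = 1*32 - 16 = 16, d_5 = (266 - 16^2)/1 = 10/1 = 10: (m_5, d_5) = (m_1, d_1) = (16, 10), so from here the quotients repeat a_1, ..., a_4; the period length is 4.
Hence the expansion of sqrt(266) is a_0 = 16 followed by the repeating block 3, 4, 3, 32 (period 4).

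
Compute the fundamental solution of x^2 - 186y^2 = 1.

(x, y) = (7501, 550)

First expand sqrt(186) as a continued fraction. With x_i = (sqrt(186) + m_i)/d_i and (m_0, d_0) = (0, 1): a_0 = floor(sqrt(186)) = 13, since 13^2 = 169 <= 186 < 196 = 14^2.
Iterate m_{i+1} = d_i*a_i - m_i, d_{i+1} = (186 - m_{i+1}^2)/d_i, a_{i+1} = floor((a_0 + m_{i+1})/d_{i+1}):
  m_1 = 1*13 - 0 = 13, d_1 = (186 - 13^2)/1 = 17/1 = 17, a_1 = floor((13 + 13)/17) = 1.
  m_2 = 17*1 - 13 = 4, d_2 = (186 - 4^2)/17 = 170/17 = 10, a_2 = floor((13 + 4)/10) = 1.
  m_3 = 10*1 - 4 = 6, d_3 = (186 - 6^2)/10 = 150/10 = 15, a_3 = floor((13 + 6)/15) = 1.
  m_4 = 15*1 - 6 = 9, d_4 = (186 - 9^2)/15 = 105/15 = 7, a_4 = floor((13 + 9)/7) = 3.
  m_5 = 7*3 - 9 = 12, d_5 = (186 - 12^2)/7 = 42/7 = 6, a_5 = floor((13 + 12)/6) = 4.
  m_6 = 6*4 - 12 = 12, d_6 = (186 - 12^2)/6 = 42/6 = 7, a_6 = floor((13 + 12)/7) = 3.
  m_7 = 7*3 - 12 = 9, d_7 = (186 - 9^2)/7 = 105/7 = 15, a_7 = floor((13 + 9)/15) = 1.
  m_8 = 15*1 - 9 = 6, d_8 = (186 - 6^2)/15 = 150/15 = 10, a_8 = floor((13 + 6)/10) = 1.
  m_9 = 10*1 - 6 = 4, d_9 = (186 - 4^2)/10 = 170/10 = 17, a_9 = floor((13 + 4)/17) = 1.
  m_10 = 17*1 - 4 = 13, d_10 = (186 - 13^2)/17 = 17/17 = 1, a_10 = floor((13 + 13)/1) = 26.
  m_11 = 1*26 - 13 = 13, d_11 = (186 - 13^2)/1 = 17/1 = 17: (m_11, d_11) = (m_1, d_1) = (13, 17), so from here the quotients repeat a_1, ..., a_10; the period length is 10.
So sqrt(186) = [13; (1, 1, 1, 3, 4, 3, 1, 1, 1, 26)] with period length k = 10.
k is even, so the fundamental solution of x^2 - 186y^2 = 1 is (p_{k-1}, q_{k-1}) = (p_9, q_9); compute convergents through index 9.
Convergents (p_i = a_i*p_{i-1} + p_{i-2}, q_i = a_i*q_{i-1} + q_{i-2} with p_{-2}=0, p_{-1}=1, q_{-2}=1, q_{-1}=0):
  i=0: a_0=13, p_0 = 13*1 + 0 = 13, q_0 = 13*0 + 1 = 1.
  i=1: a_1=1, p_1 = 1*13 + 1 = 14, q_1 = 1*1 + 0 = 1.
  i=2: a_2=1, p_2 = 1*14 + 13 = 27, q_2 = 1*1 + 1 = 2.
  i=3: a_3=1, p_3 = 1*27 + 14 = 41, q_3 = 1*2 + 1 = 3.
  i=4: a_4=3, p_4 = 3*41 + 27 = 150, q_4 = 3*3 + 2 = 11.
  i=5: a_5=4, p_5 = 4*150 + 41 = 641, q_5 = 4*11 + 3 = 47.
  i=6: a_6=3, p_6 = 3*641 + 150 = 2073, q_6 = 3*47 + 11 = 152.
  i=7: a_7=1, p_7 = 1*2073 + 641 = 2714, q_7 = 1*152 + 47 = 199.
  i=8: a_8=1, p_8 = 1*2714 + 2073 = 4787, q_8 = 1*199 + 152 = 351.
  i=9: a_9=1, p_9 = 1*4787 + 2714 = 7501, q_9 = 1*351 + 199 = 550.
Check: 7501^2 - 186*550^2 = 56265001 - 56265000 = 1, so (x, y) = (7501, 550) solves the equation, and by the theorem it is the least positive solution.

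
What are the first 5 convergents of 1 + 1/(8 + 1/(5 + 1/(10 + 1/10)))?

1/1, 9/8, 46/41, 469/418, 4736/4221

Using the convergent recurrence p_i = a_i*p_{i-1} + p_{i-2}, q_i = a_i*q_{i-1} + q_{i-2} with p_{-2}=0, p_{-1}=1, q_{-2}=1, q_{-1}=0:
  i=0: a_0=1, p_0 = 1*1 + 0 = 1, q_0 = 1*0 + 1 = 1.
  i=1: a_1=8, p_1 = 8*1 + 1 = 9, q_1 = 8*1 + 0 = 8.
  i=2: a_2=5, p_2 = 5*9 + 1 = 46, q_2 = 5*8 + 1 = 41.
  i=3: a_3=10, p_3 = 10*46 + 9 = 469, q_3 = 10*41 + 8 = 418.
  i=4: a_4=10, p_4 = 10*469 + 46 = 4736, q_4 = 10*418 + 41 = 4221.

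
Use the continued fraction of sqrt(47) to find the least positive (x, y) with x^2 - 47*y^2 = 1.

First expand sqrt(47) as a continued fraction. With x_i = (sqrt(47) + m_i)/d_i and (m_0, d_0) = (0, 1): a_0 = floor(sqrt(47)) = 6, since 6^2 = 36 <= 47 < 49 = 7^2.
Iterate m_{i+1} = d_i*a_i - m_i, d_{i+1} = (47 - m_{i+1}^2)/d_i, a_{i+1} = floor((a_0 + m_{i+1})/d_{i+1}):
  m_1 = 1*6 - 0 = 6, d_1 = (47 - 6^2)/1 = 11/1 = 11, a_1 = floor((6 + 6)/11) = 1.
  m_2 = 11*1 - 6 = 5, d_2 = (47 - 5^2)/11 = 22/11 = 2, a_2 = floor((6 + 5)/2) = 5.
  m_3 = 2*5 - 5 = 5, d_3 = (47 - 5^2)/2 = 22/2 = 11, a_3 = floor((6 + 5)/11) = 1.
  m_4 = 11*1 - 5 = 6, d_4 = (47 - 6^2)/11 = 11/11 = 1, a_4 = floor((6 + 6)/1) = 12.
  m_5 = 1*12 - 6 = 6, d_5 = (47 - 6^2)/1 = 11/1 = 11: (m_5, d_5) = (m_1, d_1) = (6, 11), so from here the quotients repeat a_1, ..., a_4; the period length is 4.
So sqrt(47) = [6; (1, 5, 1, 12)] with period length k = 4.
k is even, so the fundamental solution of x^2 - 47y^2 = 1 is (p_{k-1}, q_{k-1}) = (p_3, q_3); compute convergents through index 3.
Convergents (p_i = a_i*p_{i-1} + p_{i-2}, q_i = a_i*q_{i-1} + q_{i-2} with p_{-2}=0, p_{-1}=1, q_{-2}=1, q_{-1}=0):
  i=0: a_0=6, p_0 = 6*1 + 0 = 6, q_0 = 6*0 + 1 = 1.
  i=1: a_1=1, p_1 = 1*6 + 1 = 7, q_1 = 1*1 + 0 = 1.
  i=2: a_2=5, p_2 = 5*7 + 6 = 41, q_2 = 5*1 + 1 = 6.
  i=3: a_3=1, p_3 = 1*41 + 7 = 48, q_3 = 1*6 + 1 = 7.
Check: 48^2 - 47*7^2 = 2304 - 2303 = 1, so (x, y) = (48, 7) solves the equation, and by the theorem it is the least positive solution.

(x, y) = (48, 7)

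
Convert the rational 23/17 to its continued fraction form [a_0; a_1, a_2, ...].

Run the Euclidean algorithm on 23 and 17; the successive quotients are the partial quotients a_0, a_1, ... (each step inverts the fractional part left over by the previous one):
  23 = 1*17 + 6, so a_0 = 1.
  17 = 2*6 + 5, so a_1 = 2.
  6 = 1*5 + 1, so a_2 = 1.
  5 = 5*1 + 0, so a_3 = 5.
The remainder reaches 0 after 4 divisions, so the expansion has 4 partial quotients, read off in order.

[1; 2, 1, 5]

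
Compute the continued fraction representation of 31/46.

Run the Euclidean algorithm on 31 and 46; the successive quotients are the partial quotients a_0, a_1, ... (each step inverts the fractional part left over by the previous one):
  31 = 0*46 + 31, so a_0 = 0.
  46 = 1*31 + 15, so a_1 = 1.
  31 = 2*15 + 1, so a_2 = 2.
  15 = 15*1 + 0, so a_3 = 15.
The remainder reaches 0 after 4 divisions, so the expansion has 4 partial quotients, read off in order.

[0; 1, 2, 15]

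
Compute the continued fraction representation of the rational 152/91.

[1; 1, 2, 30]

Run the Euclidean algorithm on 152 and 91; the successive quotients are the partial quotients a_0, a_1, ... (each step inverts the fractional part left over by the previous one):
  152 = 1*91 + 61, so a_0 = 1.
  91 = 1*61 + 30, so a_1 = 1.
  61 = 2*30 + 1, so a_2 = 2.
  30 = 30*1 + 0, so a_3 = 30.
The remainder reaches 0 after 4 divisions, so the expansion has 4 partial quotients, read off in order.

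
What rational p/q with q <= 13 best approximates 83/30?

36/13

Expand x = 83/30 as a continued fraction with the Euclidean algorithm:
  83 = 2*30 + 23, so a_0 = 2.
  30 = 1*23 + 7, so a_1 = 1.
  23 = 3*7 + 2, so a_2 = 3.
  7 = 3*2 + 1, so a_3 = 3.
  2 = 2*1 + 0, so a_4 = 2.
so x = [2; 1, 3, 3, 2].
Convergents (p_i = a_i*p_{i-1} + p_{i-2}, q_i = a_i*q_{i-1} + q_{i-2} with p_{-2}=0, p_{-1}=1, q_{-2}=1, q_{-1}=0), until the denominator exceeds 13:
  i=0: a_0=2, p_0 = 2*1 + 0 = 2, q_0 = 2*0 + 1 = 1.
  i=1: a_1=1, p_1 = 1*2 + 1 = 3, q_1 = 1*1 + 0 = 1.
  i=2: a_2=3, p_2 = 3*3 + 2 = 11, q_2 = 3*1 + 1 = 4.
  i=3: a_3=3, p_3 = 3*11 + 3 = 36, q_3 = 3*4 + 1 = 13.
  i=4: a_4=2, p_4 = 2*36 + 11 = 83, q_4 = 2*13 + 4 = 30.
q_4 = 30 > 13, so the last convergent with denominator <= 13 is p_3/q_3 = 36/13.
The closest fraction with denominator <= 13 is either p_3/q_3 or the intermediate fraction (k*p_3 + p_2)/(k*q_3 + q_2) with the largest k >= 1 whose denominator stays <= 13; these approach x as k grows, and every other convergent or intermediate fraction in range is farther away.
Largest k: floor((13 - q_2)/q_3) = floor((13 - 4)/13) = 0.
Since k = 0, no intermediate fraction beyond p_3/q_3 has denominator <= 13, so the convergent 36/13 is the closest (its error is |83*13 - 36*30|/(30*13) = 1/390).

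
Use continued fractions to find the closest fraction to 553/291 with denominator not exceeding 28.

Expand x = 553/291 as a continued fraction with the Euclidean algorithm:
  553 = 1*291 + 262, so a_0 = 1.
  291 = 1*262 + 29, so a_1 = 1.
  262 = 9*29 + 1, so a_2 = 9.
  29 = 29*1 + 0, so a_3 = 29.
so x = [1; 1, 9, 29].
Convergents (p_i = a_i*p_{i-1} + p_{i-2}, q_i = a_i*q_{i-1} + q_{i-2} with p_{-2}=0, p_{-1}=1, q_{-2}=1, q_{-1}=0), until the denominator exceeds 28:
  i=0: a_0=1, p_0 = 1*1 + 0 = 1, q_0 = 1*0 + 1 = 1.
  i=1: a_1=1, p_1 = 1*1 + 1 = 2, q_1 = 1*1 + 0 = 1.
  i=2: a_2=9, p_2 = 9*2 + 1 = 19, q_2 = 9*1 + 1 = 10.
  i=3: a_3=29, p_3 = 29*19 + 2 = 553, q_3 = 29*10 + 1 = 291.
q_3 = 291 > 28, so the last convergent with denominator <= 28 is p_2/q_2 = 19/10.
The closest fraction with denominator <= 28 is either p_2/q_2 or the intermediate fraction (k*p_2 + p_1)/(k*q_2 + q_1) with the largest k >= 1 whose denominator stays <= 28; these approach x as k grows, and every other convergent or intermediate fraction in range is farther away.
Largest k: floor((28 - q_1)/q_2) = floor((28 - 1)/10) = 2.
That gives (2*19 + 2)/(2*10 + 1) = 40/21.
Compare the errors: |x - 19/10| = |553*10 - 19*291|/(291*10) = 1/2910, and |x - 40/21| = |553*21 - 40*291|/(291*21) = 27/6111.
Cross-multiplying, 1*6111 = 6111 < 78570 = 27*2910, so 1/2910 is smaller: the convergent 19/10 is closer to x than 40/21.

19/10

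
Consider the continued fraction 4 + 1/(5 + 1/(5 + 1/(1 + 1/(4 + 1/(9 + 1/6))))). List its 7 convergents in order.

Using the convergent recurrence p_i = a_i*p_{i-1} + p_{i-2}, q_i = a_i*q_{i-1} + q_{i-2} with p_{-2}=0, p_{-1}=1, q_{-2}=1, q_{-1}=0:
  i=0: a_0=4, p_0 = 4*1 + 0 = 4, q_0 = 4*0 + 1 = 1.
  i=1: a_1=5, p_1 = 5*4 + 1 = 21, q_1 = 5*1 + 0 = 5.
  i=2: a_2=5, p_2 = 5*21 + 4 = 109, q_2 = 5*5 + 1 = 26.
  i=3: a_3=1, p_3 = 1*109 + 21 = 130, q_3 = 1*26 + 5 = 31.
  i=4: a_4=4, p_4 = 4*130 + 109 = 629, q_4 = 4*31 + 26 = 150.
  i=5: a_5=9, p_5 = 9*629 + 130 = 5791, q_5 = 9*150 + 31 = 1381.
  i=6: a_6=6, p_6 = 6*5791 + 629 = 35375, q_6 = 6*1381 + 150 = 8436.

4/1, 21/5, 109/26, 130/31, 629/150, 5791/1381, 35375/8436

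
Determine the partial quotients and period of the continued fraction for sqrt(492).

Write x_i = (sqrt(492) + m_i)/d_i with (m_0, d_0) = (0, 1). a_0 = floor(sqrt(492)) = 22, since 22^2 = 484 <= 492 < 529 = 23^2.
Iterate m_{i+1} = d_i*a_i - m_i, d_{i+1} = (492 - m_{i+1}^2)/d_i, a_{i+1} = floor((a_0 + m_{i+1})/d_{i+1}):
  m_1 = 1*22 - 0 = 22, d_1 = (492 - 22^2)/1 = 8/1 = 8, a_1 = floor((22 + 22)/8) = 5.
  m_2 = 8*5 - 22 = 18, d_2 = (492 - 18^2)/8 = 168/8 = 21, a_2 = floor((22 + 18)/21) = 1.
  m_3 = 21*1 - 18 = 3, d_3 = (492 - 3^2)/21 = 483/21 = 23, a_3 = floor((22 + 3)/23) = 1.
  m_4 = 23*1 - 3 = 20, d_4 = (492 - 20^2)/23 = 92/23 = 4, a_4 = floor((22 + 20)/4) = 10.
  m_5 = 4*10 - 20 = 20, d_5 = (492 - 20^2)/4 = 92/4 = 23, a_5 = floor((22 + 20)/23) = 1.
  m_6 = 23*1 - 20 = 3, d_6 = (492 - 3^2)/23 = 483/23 = 21, a_6 = floor((22 + 3)/21) = 1.
  m_7 = 21*1 - 3 = 18, d_7 = (492 - 18^2)/21 = 168/21 = 8, a_7 = floor((22 + 18)/8) = 5.
  m_8 = 8*5 - 18 = 22, d_8 = (492 - 22^2)/8 = 8/8 = 1, a_8 = floor((22 + 22)/1) = 44.
  m_9 = 1*44 - 22 = 22, d_9 = (492 - 22^2)/1 = 8/1 = 8: (m_9, d_9) = (m_1, d_1) = (22, 8), so from here the quotients repeat a_1, ..., a_8; the period length is 8.
Hence the expansion of sqrt(492) is a_0 = 22 followed by the repeating block 5, 1, 1, 10, 1, 1, 5, 44 (period 8).

[22; (5, 1, 1, 10, 1, 1, 5, 44)]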